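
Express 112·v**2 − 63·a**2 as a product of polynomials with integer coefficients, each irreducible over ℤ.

7·(4·v − 3·a)·(4·v + 3·a)

Pull out the common factor 7; 16·v**2 − 9·a**2 is a difference of squares.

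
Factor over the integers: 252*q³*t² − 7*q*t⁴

7*q*t²*(6*q + t)*(6*q − t)

Pull out the common factor 7*q*t²; 36*q² − t² is a difference of squares.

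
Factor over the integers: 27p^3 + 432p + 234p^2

Pull out the common factor 9p, then factor the remaining trinomial.

9p(3p + 8)(p + 6)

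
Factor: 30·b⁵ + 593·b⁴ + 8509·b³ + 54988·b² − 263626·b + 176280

Among the possible rational roots, b = −13 is a root, giving the factor (b + 13) and quotient 30·b⁴ + 203·b³ + 5870·b² − 21322·b + 13560.
Continuing, b = 12/5 is a root, so (5·b − 12) divides it; the quotient is 6·b³ + 55·b² + 1306·b − 1130.
Then b = 5/6 is a root, giving the factor (6·b − 5) and quotient b² + 10·b + 226.
The quadratic b² + 10·b + 226 has discriminant −804 < 0 and is irreducible over ℤ.

(5·b − 12)·(6·b − 5)·(b + 13)·(b² + 10·b + 226)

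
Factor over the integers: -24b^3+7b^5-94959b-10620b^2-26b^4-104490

By the rational root theorem, b = -9/7 is a root, so (7b+9) is a factor; dividing leaves b^4-5b^3+3b^2-1521b-11610.
Next, b = -6 is a root, so (b+6) divides it; the quotient is b^3-11b^2+69b-1935.
Then b = 15 is a root, giving the factor (b-15) and quotient b^2+4b+129.
The quadratic b^2+4b+129 has discriminant -500 < 0 and is irreducible over ℤ.

(7b+9)(b+6)(b-15)(b^2+4b+129)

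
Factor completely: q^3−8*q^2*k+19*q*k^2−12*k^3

(q−3*k)*(q−4*k)*(q−k)

Group: q*(q^2−7*q*k+12*k^2) − k*(q^2−7*q*k+12*k^2); both groups contain (q^2−7*q*k+12*k^2), so (q−k) is a factor with cofactor q^2−7*q*k+12*k^2.
The cofactor groups again: q^2−7*q*k+12*k^2 = q*(q−4*k) − 3*k*(q−4*k); both groups contain (q−4*k), giving (q−3*k)*(q−4*k).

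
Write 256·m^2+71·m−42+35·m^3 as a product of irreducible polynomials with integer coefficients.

(5·m+3)·(7·m−2)·(m+7)

By the rational root theorem, m = −7 is a root, so (m+7) divides it; the quotient is 35·m^2+11·m−6.
The remaining quadratic factors as (5·m+3)(7·m−2).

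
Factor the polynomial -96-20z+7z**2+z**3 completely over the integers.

Trying the rational-root candidates, z = -3 is a root, so (z+3) divides it; the quotient is z**2+4z-32.
The remaining quadratic factors as (z-4)(z+8).

(z+3)(z+8)(z-4)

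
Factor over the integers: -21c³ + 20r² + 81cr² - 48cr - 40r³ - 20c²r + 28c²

-(3c + 8r - 4)(7c - 5r)(c - r)

Group: 7c(-3c² - 5cr + 4c + 8r² - 4r) - 5r(-3c² - 5cr + 4c + 8r² - 4r); both groups contain (-3c² - 5cr + 4c + 8r² - 4r), so (7c - 5r) is a factor with cofactor -3c² - 5cr + 4c + 8r² - 4r.
The cofactor groups again: -3c² - 5cr + 4c + 8r² - 4r = -3c(c - r) + (-8r + 4)(c - r); both groups contain (c - r), giving -(3c + 8r - 4)(c - r).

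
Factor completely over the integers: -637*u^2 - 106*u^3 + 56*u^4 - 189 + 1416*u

Trying the rational-root candidates, u = 3 is a root, so (u - 3) divides it; the quotient is 56*u^3 + 62*u^2 - 451*u + 63.
Next, u = 9/4 is a root, so (4*u - 9) is a factor; dividing leaves 14*u^2 + 47*u - 7.
The remaining quadratic factors as (7*u - 1)(2*u + 7).

(2*u + 7)*(4*u - 9)*(7*u - 1)*(u - 3)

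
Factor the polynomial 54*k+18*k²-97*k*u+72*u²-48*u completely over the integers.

Group: 9*k*(2*k-9*u+6) - 8*u*(2*k-9*u+6); both groups contain (2*k-9*u+6).

(2*k-9*u+6)*(9*k-8*u)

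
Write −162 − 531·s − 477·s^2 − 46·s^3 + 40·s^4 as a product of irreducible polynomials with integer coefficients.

Testing divisors of the constant over divisors of the leading coefficient, s = −2 is a root, so (s + 2) is a factor; dividing leaves 40·s^3 − 126·s^2 − 225·s − 81.
Then s = 9/2 is a root, so (2·s − 9) divides it; the quotient is 20·s^2 + 27·s + 9.
The remaining quadratic factors as (5·s + 3)(4·s + 3).

(2·s − 9)·(4·s + 3)·(5·s + 3)·(s + 2)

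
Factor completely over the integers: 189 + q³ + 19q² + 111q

By the rational root theorem, q = -7 is a root, so (q + 7) is a factor; dividing leaves q² + 12q + 27.
The remaining quadratic factors as (q + 9)(q + 3).

(q + 3)(q + 7)(q + 9)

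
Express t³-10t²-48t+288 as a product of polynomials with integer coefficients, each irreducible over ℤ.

(t+6)(t-12)(t-4)

Testing divisors of the constant over divisors of the leading coefficient, t = 4 is a root, so (t-4) divides it; the quotient is t²-6t-72.
The remaining quadratic factors as (t+6)(t-12).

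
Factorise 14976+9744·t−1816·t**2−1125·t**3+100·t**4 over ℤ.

(4·t−13)·(5·t+12)·(5·t+8)·(t−12)

Trying the rational-root candidates, t = 13/4 is a root, giving the factor (4·t−13) and quotient 25·t**3−200·t**2−1104·t−1152.
Next, t = −8/5 is a root, giving the factor (5·t+8) and quotient 5·t**2−48·t−144.
The remaining quadratic factors as (5·t+12)(t−12).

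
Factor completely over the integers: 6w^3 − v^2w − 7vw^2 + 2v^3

Group: v(2v^2 − 5vw + 3w^2) + 2w(2v^2 − 5vw + 3w^2); both groups contain (2v^2 − 5vw + 3w^2), so (v + 2w) is a factor with cofactor 2v^2 − 5vw + 3w^2.
The cofactor groups again: 2v^2 − 5vw + 3w^2 = 2v(v − w) − 3w(v − w); both groups contain (v − w), giving (2v − 3w)(v − w).

(2v − 3w)(v + 2w)(v − w)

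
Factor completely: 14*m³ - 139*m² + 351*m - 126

(2*m - 7)*(7*m - 3)*(m - 6)

Testing divisors of the constant over divisors of the leading coefficient, m = 7/2 is a root, so (2*m - 7) is a factor; dividing leaves 7*m² - 45*m + 18.
The remaining quadratic factors as (7*m - 3)(m - 6).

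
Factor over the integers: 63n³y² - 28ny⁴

7ny²(3n + 2y)(3n - 2y)

Factor out 7ny², leaving 9n² - 4y², which is a difference of two squares.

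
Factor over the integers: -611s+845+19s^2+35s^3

Trying the rational-root candidates, s = 13/7 is a root, giving the factor (7s-13) and quotient 5s^2+12s-65.
The remaining quadratic factors as (s+5)(5s-13).

(5s-13)(7s-13)(s+5)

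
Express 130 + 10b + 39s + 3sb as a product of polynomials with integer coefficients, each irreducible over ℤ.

Group as (3sb + 39s) + (10b + 130) = 3s(b + 13) + 10(b + 13).
Both groups share the factor (b + 13).

(3s + 10)(b + 13)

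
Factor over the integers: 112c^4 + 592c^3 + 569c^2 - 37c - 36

Testing divisors of the constant over divisors of the leading coefficient, c = 1/4 is a root, giving the factor (4c - 1) and quotient 28c^3 + 155c^2 + 181c + 36.
Next, c = -1/4 is a root, so (4c + 1) divides it; the quotient is 7c^2 + 37c + 36.
The remaining quadratic factors as (7c + 9)(c + 4).

(4c + 1)(4c - 1)(7c + 9)(c + 4)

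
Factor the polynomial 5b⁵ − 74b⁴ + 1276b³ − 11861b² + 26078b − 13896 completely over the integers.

Trying the rational-root candidates, b = 2 is a root, so (b − 2) divides it; the quotient is 5b⁴ − 64b³ + 1148b² − 9565b + 6948.
Continuing, b = 9 is a root, giving the factor (b − 9) and quotient 5b³ − 19b² + 977b − 772.
Next, b = 4/5 is a root, giving the factor (5b − 4) and quotient b² − 3b + 193.
The quadratic b² − 3b + 193 has discriminant −763 < 0 and is irreducible over ℤ.

(5b − 4)(b − 2)(b − 9)(b² − 3b + 193)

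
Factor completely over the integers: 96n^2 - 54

Pull out the common factor 6; 16n^2 - 9 is a difference of squares.

6(4n + 3)(4n - 3)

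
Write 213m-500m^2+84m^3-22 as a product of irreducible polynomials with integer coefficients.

(2m-11)(6m-1)(7m-2)

By the rational root theorem, m = 11/2 is a root, so (2m-11) is a factor; dividing leaves 42m^2-19m+2.
The remaining quadratic factors as (6m-1)(7m-2).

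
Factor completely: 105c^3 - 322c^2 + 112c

Pull out the common factor 7c, then factor the remaining trinomial.

7c(3c - 8)(5c - 2)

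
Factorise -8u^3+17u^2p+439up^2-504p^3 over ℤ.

Group: u(-8u^2+73up-72p^2) + 7p(-8u^2+73up-72p^2); both groups contain (-8u^2+73up-72p^2), so (u+7p) is a factor with cofactor -8u^2+73up-72p^2.
The cofactor groups again: -8u^2+73up-72p^2 = -8u(u-8p) + 9p(u-8p); both groups contain (u-8p), giving -(8u-9p)(u-8p).

-(u-8p)(8u-9p)(u+7p)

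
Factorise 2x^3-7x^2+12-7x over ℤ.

Testing divisors of the constant over divisors of the leading coefficient, x = -3/2 is a root, giving the factor (2x+3) and quotient x^2-5x+4.
The remaining quadratic factors as (x-4)(x-1).

(2x+3)(x-1)(x-4)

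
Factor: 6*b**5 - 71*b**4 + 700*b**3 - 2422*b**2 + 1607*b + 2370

(2*b - 5)*(3*b + 2)*(b - 3)*(b**2 - 7*b + 79)

By the rational root theorem, b = 5/2 is a root, giving the factor (2*b - 5) and quotient 3*b**4 - 28*b**3 + 280*b**2 - 511*b - 474.
Continuing, b = -2/3 is a root, so (3*b + 2) is a factor; dividing leaves b**3 - 10*b**2 + 100*b - 237.
Then b = 3 is a root, giving the factor (b - 3) and quotient b**2 - 7*b + 79.
The quadratic b**2 - 7*b + 79 has discriminant -267 < 0 and is irreducible over ℤ.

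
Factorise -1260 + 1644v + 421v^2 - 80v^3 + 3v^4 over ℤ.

Trying the rational-root candidates, v = -3 is a root, so (v + 3) is a factor; dividing leaves 3v^3 - 89v^2 + 688v - 420.
Continuing, v = 15 is a root, so (v - 15) is a factor; dividing leaves 3v^2 - 44v + 28.
The remaining quadratic factors as (3v - 2)(v - 14).

(3v - 2)(v + 3)(v - 14)(v - 15)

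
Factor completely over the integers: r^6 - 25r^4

r^4(r + 5)(r - 5)

Every term has a factor of r^4; factoring it out leaves r^2 - 25.
Recognize a difference of squares with the parts r and 5.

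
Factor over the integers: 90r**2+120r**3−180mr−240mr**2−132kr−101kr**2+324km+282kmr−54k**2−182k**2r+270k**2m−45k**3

Group: k(−45k**2−47kr−54k+40r**2+30r) + (−6m+3r)(−45k**2−47kr−54k+40r**2+30r); both groups contain (−45k**2−47kr−54k+40r**2+30r), so (k−6m+3r) is a factor with cofactor −45k**2−47kr−54k+40r**2+30r.
The cofactor groups again: −45k**2−47kr−54k+40r**2+30r = −5k(9k−5r) + (−8r−6)(9k−5r); both groups contain (9k−5r), giving −(5k+8r+6)(9k−5r).

−(5k+8r+6)(9k−5r)(k−6m+3r)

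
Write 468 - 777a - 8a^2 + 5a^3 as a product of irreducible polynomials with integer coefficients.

(5a - 3)(a + 12)(a - 13)

Among the possible rational roots, a = 13 is a root, so (a - 13) divides it; the quotient is 5a^2 + 57a - 36.
The remaining quadratic factors as (a + 12)(5a - 3).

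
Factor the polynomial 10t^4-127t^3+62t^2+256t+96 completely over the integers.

(2t+1)(5t+4)(t-12)(t-2)

Among the possible rational roots, t = 12 is a root, so (t-12) is a factor; dividing leaves 10t^3-7t^2-22t-8.
Next, t = 2 is a root, so (t-2) divides it; the quotient is 10t^2+13t+4.
The remaining quadratic factors as (2t+1)(5t+4).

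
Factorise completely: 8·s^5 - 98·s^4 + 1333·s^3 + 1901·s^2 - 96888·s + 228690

(2·s + 15)·(4·s - 11)·(s - 7)·(s^2 - 10·s + 198)

By the rational root theorem, s = 7 is a root, so (s - 7) is a factor; dividing leaves 8·s^4 - 42·s^3 + 1039·s^2 + 9174·s - 32670.
Then s = -15/2 is a root, so (2·s + 15) divides it; the quotient is 4·s^3 - 51·s^2 + 902·s - 2178.
Next, s = 11/4 is a root, so (4·s - 11) is a factor; dividing leaves s^2 - 10·s + 198.
The quadratic s^2 - 10·s + 198 has discriminant -692 < 0 and is irreducible over ℤ.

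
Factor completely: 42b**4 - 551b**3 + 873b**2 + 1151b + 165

(6b + 1)(7b + 5)(b - 11)(b - 3)

By the rational root theorem, b = -5/7 is a root, so (7b + 5) divides it; the quotient is 6b**3 - 83b**2 + 184b + 33.
Next, b = 3 is a root, giving the factor (b - 3) and quotient 6b**2 - 65b - 11.
The remaining quadratic factors as (6b + 1)(b - 11).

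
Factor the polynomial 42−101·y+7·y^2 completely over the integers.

Need a pair with product 7·42 = 294 and sum −101: that's −98 and −3.
Split the middle term: 7·y^2−98·y − 3·y+42 = 7·y·(y−14) − 3·(y−14).

(7·y−3)·(y−14)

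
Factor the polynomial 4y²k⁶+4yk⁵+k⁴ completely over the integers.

Pull out the common factor k⁴, leaving 4y²k²+4yk+1.
Recognize a perfect-square trinomial with the parts 1 and 2yk.

k⁴(2yk+1)²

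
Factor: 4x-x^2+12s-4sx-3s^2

Group: -3s(s+x-4) - x(s+x-4); both groups contain (s+x-4).

-(3s+x)(s+x-4)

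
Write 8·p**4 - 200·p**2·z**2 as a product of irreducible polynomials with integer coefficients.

8·p**2·(p + 5·z)·(p - 5·z)

Every term has a factor of 8·p**2. Then p**2 - 25·z**2 = (p)² − (5·z)².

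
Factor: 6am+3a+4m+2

(2m+1)(3a+2)

Group as (6am+3a) + (4m+2) = 3a(2m+1) + 2(2m+1).
Both groups share the factor (2m+1).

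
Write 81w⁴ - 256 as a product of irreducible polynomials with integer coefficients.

Write as (9w²)² − (16)², then factor 9w² - 16 once more.

(3w + 4)(3w - 4)(9w² + 16)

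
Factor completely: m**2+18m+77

Two integers with product 77 and sum 18 are 11 and 7.

(m+11)(m+7)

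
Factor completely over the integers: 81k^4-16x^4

Write as (9k^2)² − (4x^2)², then factor 9k^2-4x^2 once more.

(3k+2x)(3k-2x)(9k^2+4x^2)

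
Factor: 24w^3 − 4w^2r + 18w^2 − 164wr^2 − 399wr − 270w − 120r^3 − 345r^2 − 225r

Group: 4w(6w^2 − 13wr − 18w − 15r^2 − 15r) + (8r + 15)(6w^2 − 13wr − 18w − 15r^2 − 15r); both groups contain (6w^2 − 13wr − 18w − 15r^2 − 15r), so (4w + 8r + 15) is a factor with cofactor 6w^2 − 13wr − 18w − 15r^2 − 15r.
The cofactor groups again: 6w^2 − 13wr − 18w − 15r^2 − 15r = 6w(w − 3r − 3) + 5r(w − 3r − 3); both groups contain (w − 3r − 3), giving (6w + 5r)(w − 3r − 3).

(w − 3r − 3)(6w + 5r)(4w + 8r + 15)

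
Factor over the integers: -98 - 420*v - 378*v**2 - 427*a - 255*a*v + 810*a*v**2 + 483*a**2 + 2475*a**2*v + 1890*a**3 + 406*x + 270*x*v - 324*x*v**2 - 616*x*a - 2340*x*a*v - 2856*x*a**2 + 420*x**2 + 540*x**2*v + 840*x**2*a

(6*x - 15*a + 7)*(10*x - 9*a - 6*v - 2)*(14*a + 9*v + 7)

Group: 6*x*(140*x*a + 90*x*v + 70*x - 126*a**2 - 165*a*v - 91*a - 54*v**2 - 60*v - 14) + (-15*a + 7)*(140*x*a + 90*x*v + 70*x - 126*a**2 - 165*a*v - 91*a - 54*v**2 - 60*v - 14); both groups contain (140*x*a + 90*x*v + 70*x - 126*a**2 - 165*a*v - 91*a - 54*v**2 - 60*v - 14), so (6*x - 15*a + 7) is a factor with cofactor 140*x*a + 90*x*v + 70*x - 126*a**2 - 165*a*v - 91*a - 54*v**2 - 60*v - 14.
The cofactor groups again: 140*x*a + 90*x*v + 70*x - 126*a**2 - 165*a*v - 91*a - 54*v**2 - 60*v - 14 = 14*a*(10*x - 9*a - 6*v - 2) + (9*v + 7)*(10*x - 9*a - 6*v - 2); both groups contain (10*x - 9*a - 6*v - 2), giving (14*a + 9*v + 7)*(10*x - 9*a - 6*v - 2).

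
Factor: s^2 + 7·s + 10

Two integers with product 10 and sum 7 are 5 and 2.

(s + 2)·(s + 5)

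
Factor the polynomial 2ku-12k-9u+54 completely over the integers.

Group as (2ku-12k) + (-9u+54) = 2k(u-6) - 9(u-6).
Both groups share the factor (u-6).

(2k-9)(u-6)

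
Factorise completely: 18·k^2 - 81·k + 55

Need a pair with product 18·55 = 990 and sum -81: that's -66 and -15.
Split the middle term: 18·k^2 - 66·k - 15·k + 55 = 6·k·(3·k - 11) - 5·(3·k - 11).

(3·k - 11)·(6·k - 5)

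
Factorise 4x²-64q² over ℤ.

Factor out 4, leaving x²-16q², which is a difference of two squares.

4(x-4q)(x+4q)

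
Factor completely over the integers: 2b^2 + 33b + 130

(2b + 13)(b + 10)

Need a pair with product 2·130 = 260 and sum 33: that's 13 and 20.
Split the middle term: 2b^2 + 13b + 20b + 130 = b(2b + 13) + 10(2b + 13).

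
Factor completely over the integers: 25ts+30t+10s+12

(5s+6)(5t+2)

Group as (25ts+30t) + (10s+12) = 5t(5s+6) + 2(5s+6).
Both groups share the factor (5s+6).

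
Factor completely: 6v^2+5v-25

Need a pair with product 6·(-25) = -150 and sum 5: that's 15 and -10.
Split the middle term: 6v^2+15v - 10v-25 = 3v(2v+5) - 5(2v+5).

(2v+5)(3v-5)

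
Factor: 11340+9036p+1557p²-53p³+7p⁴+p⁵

By the rational root theorem, p = -3 is a root, so (p+3) is a factor; dividing leaves p⁴+4p³-65p²+1752p+3780.
Then p = -15 is a root, giving the factor (p+15) and quotient p³-11p²+100p+252.
Continuing, p = -2 is a root, so (p+2) is a factor; dividing leaves p²-13p+126.
The quadratic p²-13p+126 has discriminant -335 < 0 and is irreducible over ℤ.

(p+15)(p+2)(p+3)(p²-13p+126)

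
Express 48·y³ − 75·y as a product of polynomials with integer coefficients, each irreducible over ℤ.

3·y·(4·y + 5)·(4·y − 5)

Factor out 3·y, leaving 16·y² − 25, which is a difference of two squares.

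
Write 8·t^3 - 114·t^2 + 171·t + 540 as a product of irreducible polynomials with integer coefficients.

(2·t + 3)·(4·t - 15)·(t - 12)

By the rational root theorem, t = 15/4 is a root, so (4·t - 15) is a factor; dividing leaves 2·t^2 - 21·t - 36.
The remaining quadratic factors as (t - 12)(2·t + 3).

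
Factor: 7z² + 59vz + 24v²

Group: 8v(3v + 7z) + z(3v + 7z); both groups contain (3v + 7z).

(3v + 7z)(8v + z)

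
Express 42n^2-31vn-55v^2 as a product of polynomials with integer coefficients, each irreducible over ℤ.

Group: -5v(11v-7n) - 6n(11v-7n); both groups contain (11v-7n).

-(11v-7n)(5v+6n)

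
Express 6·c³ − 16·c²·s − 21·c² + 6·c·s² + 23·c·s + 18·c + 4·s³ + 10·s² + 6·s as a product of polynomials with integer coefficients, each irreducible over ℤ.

(2·c − 2·s − 3)·(3·c + s)·(c − 2·s − 2)

Group: 3·c·(2·c² − 6·c·s − 7·c + 4·s² + 10·s + 6) + s·(2·c² − 6·c·s − 7·c + 4·s² + 10·s + 6); both groups contain (2·c² − 6·c·s − 7·c + 4·s² + 10·s + 6), so (3·c + s) is a factor with cofactor 2·c² − 6·c·s − 7·c + 4·s² + 10·s + 6.
The cofactor groups again: 2·c² − 6·c·s − 7·c + 4·s² + 10·s + 6 = c·(2·c − 2·s − 3) + (−2·s − 2)·(2·c − 2·s − 3); both groups contain (2·c − 2·s − 3), giving (c − 2·s − 2)·(2·c − 2·s − 3).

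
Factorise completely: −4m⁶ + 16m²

−4m²(m² + 2)(m² − 2)

Factor out 4m² first: what remains is −m⁴ + 4.
Recognize a difference of squares with the parts 2 and m².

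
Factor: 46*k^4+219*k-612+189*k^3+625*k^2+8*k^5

(2*k+3)*(4*k-3)*(k+4)*(k^2+k+17)

Testing divisors of the constant over divisors of the leading coefficient, k = -4 is a root, so (k+4) divides it; the quotient is 8*k^4+14*k^3+133*k^2+93*k-153.
Next, k = -3/2 is a root, so (2*k+3) divides it; the quotient is 4*k^3+k^2+65*k-51.
Then k = 3/4 is a root, so (4*k-3) divides it; the quotient is k^2+k+17.
The quadratic k^2+k+17 has discriminant -67 < 0 and is irreducible over ℤ.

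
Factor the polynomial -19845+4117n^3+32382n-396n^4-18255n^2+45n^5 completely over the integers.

Testing divisors of the constant over divisors of the leading coefficient, n = 5/3 is a root, giving the factor (3n-5) and quotient 15n^4-107n^3+1194n^2-4095n+3969.
Continuing, n = 9/5 is a root, so (5n-9) is a factor; dividing leaves 3n^3-16n^2+210n-441.
Next, n = 7/3 is a root, giving the factor (3n-7) and quotient n^2-3n+63.
The quadratic n^2-3n+63 has discriminant -243 < 0 and is irreducible over ℤ.

(3n-5)(3n-7)(5n-9)(n^2-3n+63)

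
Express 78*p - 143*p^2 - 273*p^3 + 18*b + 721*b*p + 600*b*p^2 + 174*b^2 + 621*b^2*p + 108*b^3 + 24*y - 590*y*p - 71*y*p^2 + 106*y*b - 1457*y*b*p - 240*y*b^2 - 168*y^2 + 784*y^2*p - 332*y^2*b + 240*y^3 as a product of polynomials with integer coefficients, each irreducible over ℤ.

Group: 12*y*(20*y^2 - 21*y*b + 77*y*p - 4*y - 27*b^2 - 108*b*p - 3*b + 39*p^2 - 13*p) + (-4*b - 7*p - 6)*(20*y^2 - 21*y*b + 77*y*p - 4*y - 27*b^2 - 108*b*p - 3*b + 39*p^2 - 13*p); both groups contain (20*y^2 - 21*y*b + 77*y*p - 4*y - 27*b^2 - 108*b*p - 3*b + 39*p^2 - 13*p), so (12*y - 4*b - 7*p - 6) is a factor with cofactor 20*y^2 - 21*y*b + 77*y*p - 4*y - 27*b^2 - 108*b*p - 3*b + 39*p^2 - 13*p.
The cofactor groups again: 20*y^2 - 21*y*b + 77*y*p - 4*y - 27*b^2 - 108*b*p - 3*b + 39*p^2 - 13*p = 5*y*(4*y + 3*b + 13*p) + (-9*b + 3*p - 1)*(4*y + 3*b + 13*p); both groups contain (4*y + 3*b + 13*p), giving (5*y - 9*b + 3*p - 1)*(4*y + 3*b + 13*p).

(12*y - 4*b - 7*p - 6)*(5*y - 9*b + 3*p - 1)*(4*y + 3*b + 13*p)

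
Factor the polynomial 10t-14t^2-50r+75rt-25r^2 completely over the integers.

Group: -5r(5r-t) + (14t-10)(5r-t); both groups contain (5r-t).

-(5r-14t+10)(5r-t)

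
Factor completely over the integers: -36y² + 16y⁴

4y²(2y + 3)(2y - 3)

Every term has a factor of 4y². Then 4y² - 9 = (2y)² − (3)².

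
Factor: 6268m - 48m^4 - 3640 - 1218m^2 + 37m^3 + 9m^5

(3m - 14)(3m - 2)(m - 5)(m^2 + 5m + 26)

By the rational root theorem, m = 14/3 is a root, giving the factor (3m - 14) and quotient 3m^4 - 2m^3 + 3m^2 - 392m + 260.
Next, m = 2/3 is a root, giving the factor (3m - 2) and quotient m^3 + m - 130.
Then m = 5 is a root, so (m - 5) is a factor; dividing leaves m^2 + 5m + 26.
The quadratic m^2 + 5m + 26 has discriminant -79 < 0 and is irreducible over ℤ.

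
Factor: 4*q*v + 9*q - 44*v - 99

(4*v + 9)*(q - 11)

Group as (4*q*v + 9*q) + (-44*v - 99) = q*(4*v + 9) - 11*(4*v + 9).
Both groups share the factor (4*v + 9).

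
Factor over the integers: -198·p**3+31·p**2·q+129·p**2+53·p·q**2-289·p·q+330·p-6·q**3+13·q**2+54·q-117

Group: 11·p·(-18·p**2-7·p·q+33·p+q**2-9) + (-6·q+13)·(-18·p**2-7·p·q+33·p+q**2-9); both groups contain (-18·p**2-7·p·q+33·p+q**2-9), so (11·p-6·q+13) is a factor with cofactor -18·p**2-7·p·q+33·p+q**2-9.
The cofactor groups again: -18·p**2-7·p·q+33·p+q**2-9 = -9·p·(2·p+q-3) + (q+3)·(2·p+q-3); both groups contain (2·p+q-3), giving -(9·p-q-3)·(2·p+q-3).

-(11·p-6·q+13)·(2·p+q-3)·(9·p-q-3)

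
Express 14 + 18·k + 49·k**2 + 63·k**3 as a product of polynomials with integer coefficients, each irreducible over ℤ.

Group as (63·k**3 + 18·k) + (49·k**2 + 14) = 9·k·(7·k**2 + 2) + 7·(7·k**2 + 2).
Both groups share the factor (7·k**2 + 2).

(9·k + 7)·(7·k**2 + 2)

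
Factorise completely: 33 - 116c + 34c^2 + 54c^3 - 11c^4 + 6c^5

(2c + 3)(3c - 1)(c - 1)(c^2 - 2c + 11)

Testing divisors of the constant over divisors of the leading coefficient, c = -3/2 is a root, so (2c + 3) divides it; the quotient is 3c^4 - 10c^3 + 42c^2 - 46c + 11.
Continuing, c = 1/3 is a root, giving the factor (3c - 1) and quotient c^3 - 3c^2 + 13c - 11.
Then c = 1 is a root, so (c - 1) is a factor; dividing leaves c^2 - 2c + 11.
The quadratic c^2 - 2c + 11 has discriminant -40 < 0 and is irreducible over ℤ.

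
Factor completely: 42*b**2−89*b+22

Need a pair with product 42·22 = 924 and sum −89: that's −77 and −12.
Split the middle term: 42*b**2−77*b − 12*b+22 = 7*b*(6*b−11) − 2*(6*b−11).

(6*b−11)*(7*b−2)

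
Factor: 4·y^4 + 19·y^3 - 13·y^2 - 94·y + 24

(4·y - 1)·(y + 3)·(y + 4)·(y - 2)

Trying the rational-root candidates, y = -4 is a root, so (y + 4) divides it; the quotient is 4·y^3 + 3·y^2 - 25·y + 6.
Next, y = -3 is a root, so (y + 3) divides it; the quotient is 4·y^2 - 9·y + 2.
The remaining quadratic factors as (4·y - 1)(y - 2).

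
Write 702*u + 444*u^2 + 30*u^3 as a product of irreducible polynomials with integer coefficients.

6*u*(5*u + 9)*(u + 13)

Pull out the common factor 6*u, then factor the remaining trinomial.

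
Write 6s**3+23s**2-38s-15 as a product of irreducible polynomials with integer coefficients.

Trying the rational-root candidates, s = 3/2 is a root, so (2s-3) is a factor; dividing leaves 3s**2+16s+5.
The remaining quadratic factors as (s+5)(3s+1).

(2s-3)(3s+1)(s+5)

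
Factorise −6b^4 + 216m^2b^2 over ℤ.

Factor out 6b^2, leaving 36m^2 − b^2, which is a difference of two squares.

6b^2(6m − b)(6m + b)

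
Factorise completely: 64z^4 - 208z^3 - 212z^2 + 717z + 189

(4z + 1)(4z + 7)(4z - 9)(z - 3)

Among the possible rational roots, z = 3 is a root, so (z - 3) divides it; the quotient is 64z^3 - 16z^2 - 260z - 63.
Next, z = -1/4 is a root, so (4z + 1) is a factor; dividing leaves 16z^2 - 8z - 63.
The remaining quadratic factors as (4z + 7)(4z - 9).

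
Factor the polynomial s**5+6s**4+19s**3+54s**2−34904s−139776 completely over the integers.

By the rational root theorem, s = 13 is a root, giving the factor (s−13) and quotient s**4+19s**3+266s**2+3512s+10752.
Then s = −14 is a root, giving the factor (s+14) and quotient s**3+5s**2+196s+768.
Continuing, s = −4 is a root, giving the factor (s+4) and quotient s**2+s+192.
The quadratic s**2+s+192 has discriminant −767 < 0 and is irreducible over ℤ.

(s+14)(s+4)(s−13)(s**2+s+192)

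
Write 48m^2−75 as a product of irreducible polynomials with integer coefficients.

3(4m+5)(4m−5)

Pull out the common factor 3; 16m^2−25 is a difference of squares.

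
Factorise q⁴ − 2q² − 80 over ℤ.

(q² + 8)(q² − 10)

Substitute u = q² to get a quadratic in u, then factor.
q² − 10 is irreducible over ℤ (10 is not a perfect square).
q² + 8 is irreducible over ℤ (always positive, so no real roots).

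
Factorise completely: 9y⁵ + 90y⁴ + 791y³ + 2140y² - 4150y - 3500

Among the possible rational roots, y = -5 is a root, giving the factor (y + 5) and quotient 9y⁴ + 45y³ + 566y² - 690y - 700.
Then y = -2/3 is a root, giving the factor (3y + 2) and quotient 3y³ + 13y² + 180y - 350.
Then y = 5/3 is a root, so (3y - 5) is a factor; dividing leaves y² + 6y + 70.
The quadratic y² + 6y + 70 has discriminant -244 < 0 and is irreducible over ℤ.

(3y + 2)(3y - 5)(y + 5)(y² + 6y + 70)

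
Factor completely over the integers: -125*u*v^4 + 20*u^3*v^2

Factor out 5*u*v^2, leaving 4*u^2 - 25*v^2, which is a difference of two squares.

5*u*v^2*(2*u + 5*v)*(2*u - 5*v)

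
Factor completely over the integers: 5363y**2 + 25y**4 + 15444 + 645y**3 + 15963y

By the rational root theorem, y = -9 is a root, giving the factor (y + 9) and quotient 25y**3 + 420y**2 + 1583y + 1716.
Then y = -12 is a root, giving the factor (y + 12) and quotient 25y**2 + 120y + 143.
The remaining quadratic factors as (5y + 13)(5y + 11).

(5y + 11)(5y + 13)(y + 12)(y + 9)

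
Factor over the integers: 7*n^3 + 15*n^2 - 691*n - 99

Among the possible rational roots, n = 9 is a root, so (n - 9) divides it; the quotient is 7*n^2 + 78*n + 11.
The remaining quadratic factors as (7*n + 1)(n + 11).

(7*n + 1)*(n + 11)*(n - 9)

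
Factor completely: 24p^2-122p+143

(4p-13)(6p-11)

Need a pair with product 24·143 = 3432 and sum -122: that's -44 and -78.
Split the middle term: 24p^2-44p - 78p+143 = 4p(6p-11) - 13(6p-11).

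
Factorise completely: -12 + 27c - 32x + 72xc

Group as (72xc - 32x) + (27c - 12) = 8x(9c - 4) + 3(9c - 4).
Both groups share the factor (9c - 4).

(8x + 3)(9c - 4)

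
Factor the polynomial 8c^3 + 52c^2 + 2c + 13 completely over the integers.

(2c + 13)(4c^2 + 1)

Group as (8c^3 + 2c) + (52c^2 + 13) = 2c(4c^2 + 1) + 13(4c^2 + 1).
Both groups share the factor (4c^2 + 1).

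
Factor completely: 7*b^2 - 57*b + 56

Need a pair with product 7·56 = 392 and sum -57: that's -8 and -49.
Split the middle term: 7*b^2 - 8*b - 49*b + 56 = b*(7*b - 8) - 7*(7*b - 8).

(7*b - 8)*(b - 7)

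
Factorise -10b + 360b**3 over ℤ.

10b(6b + 1)(6b - 1)

Every term has a factor of 10b. Then 36b**2 - 1 = (6b)² − (1)².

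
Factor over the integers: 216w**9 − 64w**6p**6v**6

8w**6(3w − 2p**2v**2)(9w**2 + 6wp**2v**2 + 4p**4v**4)

Factor out 8w**6 first: what remains is 27w**3 − 8p**6v**6.
Recognize a difference of cubes with the parts 3w and 2p**2v**2.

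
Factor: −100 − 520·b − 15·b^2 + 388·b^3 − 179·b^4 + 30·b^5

Among the possible rational roots, b = −1/5 is a root, so (5·b + 1) divides it; the quotient is 6·b^4 − 37·b^3 + 85·b^2 − 20·b − 100.
Next, b = 2 is a root, so (b − 2) divides it; the quotient is 6·b^3 − 25·b^2 + 35·b + 50.
Then b = −5/6 is a root, so (6·b + 5) divides it; the quotient is b^2 − 5·b + 10.
The quadratic b^2 − 5·b + 10 has discriminant −15 < 0 and is irreducible over ℤ.

(5·b + 1)·(6·b + 5)·(b − 2)·(b^2 − 5·b + 10)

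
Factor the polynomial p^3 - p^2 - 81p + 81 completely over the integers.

Among the possible rational roots, p = 9 is a root, giving the factor (p - 9) and quotient p^2 + 8p - 9.
The remaining quadratic factors as (p + 9)(p - 1).

(p + 9)(p - 1)(p - 9)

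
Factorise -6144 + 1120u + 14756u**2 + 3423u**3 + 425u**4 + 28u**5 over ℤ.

Among the possible rational roots, u = 4/7 is a root, giving the factor (7u - 4) and quotient 4u**4 + 63u**3 + 525u**2 + 2408u + 1536.
Then u = -8 is a root, so (u + 8) is a factor; dividing leaves 4u**3 + 31u**2 + 277u + 192.
Then u = -3/4 is a root, giving the factor (4u + 3) and quotient u**2 + 7u + 64.
The quadratic u**2 + 7u + 64 has discriminant -207 < 0 and is irreducible over ℤ.

(4u + 3)(7u - 4)(u + 8)(u**2 + 7u + 64)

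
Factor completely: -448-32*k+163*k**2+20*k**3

(4*k+7)*(5*k-8)*(k+8)

Among the possible rational roots, k = -7/4 is a root, so (4*k+7) is a factor; dividing leaves 5*k**2+32*k-64.
The remaining quadratic factors as (5*k-8)(k+8).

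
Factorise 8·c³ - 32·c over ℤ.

Factor out 8·c, leaving c² - 4, which is a difference of two squares.

8·c·(c + 2)·(c - 2)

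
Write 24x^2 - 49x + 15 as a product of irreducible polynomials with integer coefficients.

(3x - 5)(8x - 3)

Need a pair with product 24·15 = 360 and sum -49: that's -9 and -40.
Split the middle term: 24x^2 - 9x - 40x + 15 = 3x(8x - 3) - 5(8x - 3).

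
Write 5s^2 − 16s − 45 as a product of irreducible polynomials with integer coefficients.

Need a pair with product 5·(−45) = −225 and sum −16: that's −25 and 9.
Split the middle term: 5s^2 − 25s + 9s − 45 = 5s(s − 5) + 9(s − 5).

(5s + 9)(s − 5)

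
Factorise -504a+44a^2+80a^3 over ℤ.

Pull out the common factor 4a, then factor the remaining trinomial.

4a(4a-9)(5a+14)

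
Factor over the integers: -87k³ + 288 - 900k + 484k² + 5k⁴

Testing divisors of the constant over divisors of the leading coefficient, k = 2/5 is a root, so (5k - 2) divides it; the quotient is k³ - 17k² + 90k - 144.
Continuing, k = 8 is a root, so (k - 8) is a factor; dividing leaves k² - 9k + 18.
The remaining quadratic factors as (k - 3)(k - 6).

(5k - 2)(k - 3)(k - 6)(k - 8)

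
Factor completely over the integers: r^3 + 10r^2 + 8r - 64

(r + 4)(r + 8)(r - 2)

Trying the rational-root candidates, r = -4 is a root, so (r + 4) is a factor; dividing leaves r^2 + 6r - 16.
The remaining quadratic factors as (r + 8)(r - 2).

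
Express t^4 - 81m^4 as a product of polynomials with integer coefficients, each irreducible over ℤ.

Write as (t^2)² − (9m^2)², then factor t^2 - 9m^2 once more.

(t - 3m)(t + 3m)(t^2 + 9m^2)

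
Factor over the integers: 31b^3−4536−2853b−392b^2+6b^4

(2b+9)(3b+8)(b+7)(b−9)

Trying the rational-root candidates, b = −7 is a root, so (b+7) divides it; the quotient is 6b^3−11b^2−315b−648.
Continuing, b = −9/2 is a root, giving the factor (2b+9) and quotient 3b^2−19b−72.
The remaining quadratic factors as (3b+8)(b−9).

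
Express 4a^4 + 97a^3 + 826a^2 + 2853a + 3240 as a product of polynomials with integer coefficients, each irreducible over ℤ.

Among the possible rational roots, a = -9 is a root, so (a + 9) divides it; the quotient is 4a^3 + 61a^2 + 277a + 360.
Then a = -5 is a root, giving the factor (a + 5) and quotient 4a^2 + 41a + 72.
The remaining quadratic factors as (a + 8)(4a + 9).

(4a + 9)(a + 5)(a + 8)(a + 9)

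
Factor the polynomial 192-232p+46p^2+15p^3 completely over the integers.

By the rational root theorem, p = -6 is a root, giving the factor (p+6) and quotient 15p^2-44p+32.
The remaining quadratic factors as (5p-8)(3p-4).

(3p-4)(5p-8)(p+6)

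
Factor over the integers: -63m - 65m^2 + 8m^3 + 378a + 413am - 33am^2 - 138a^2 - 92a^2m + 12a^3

(2a + m - 9)(6a - m)(a - 8m - 7)

Group: 2a(6a^2 - 49am - 42a + 8m^2 + 7m) + (m - 9)(6a^2 - 49am - 42a + 8m^2 + 7m); both groups contain (6a^2 - 49am - 42a + 8m^2 + 7m), so (2a + m - 9) is a factor with cofactor 6a^2 - 49am - 42a + 8m^2 + 7m.
The cofactor groups again: 6a^2 - 49am - 42a + 8m^2 + 7m = 6a(a - 8m - 7) - m(a - 8m - 7); both groups contain (a - 8m - 7), giving (6a - m)(a - 8m - 7).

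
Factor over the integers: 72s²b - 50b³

Factor out 2b, leaving 36s² - 25b², which is a difference of two squares.

2b(6s - 5b)(6s + 5b)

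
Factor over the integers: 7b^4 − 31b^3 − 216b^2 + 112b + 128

Among the possible rational roots, b = 8 is a root, so (b − 8) is a factor; dividing leaves 7b^3 + 25b^2 − 16b − 16.
Continuing, b = 1 is a root, giving the factor (b − 1) and quotient 7b^2 + 32b + 16.
The remaining quadratic factors as (b + 4)(7b + 4).

(7b + 4)(b + 4)(b − 1)(b − 8)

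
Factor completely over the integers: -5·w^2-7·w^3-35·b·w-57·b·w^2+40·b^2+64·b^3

(8·b+7·w+5)·(8·b+w)·(b-w)

Group: 8·b·(8·b^2-b·w+5·b-7·w^2-5·w) + w·(8·b^2-b·w+5·b-7·w^2-5·w); both groups contain (8·b^2-b·w+5·b-7·w^2-5·w), so (8·b+w) is a factor with cofactor 8·b^2-b·w+5·b-7·w^2-5·w.
The cofactor groups again: 8·b^2-b·w+5·b-7·w^2-5·w = b·(8·b+7·w+5) - w·(8·b+7·w+5); both groups contain (8·b+7·w+5), giving (b-w)·(8·b+7·w+5).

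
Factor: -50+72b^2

2(6b+5)(6b-5)

Pull out the common factor 2; 36b^2-25 is a difference of squares.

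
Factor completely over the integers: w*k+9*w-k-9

Group as (w*k+9*w) + (-k-9) = w*(k+9) - (k+9).
Both groups share the factor (k+9).

(k+9)*(w-1)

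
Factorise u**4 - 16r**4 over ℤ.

(u)⁴ − (2r)⁴ = ((u)² − (2r)²)((u)² + (2r)²); the first factor splits again, the second (u**2 + 4r**2) is irreducible.

(u - 2r)(u + 2r)(u**2 + 4r**2)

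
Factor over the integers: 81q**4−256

(3q)⁴ − (4)⁴ = ((3q)² − (4)²)((3q)² + (4)²); the first factor splits again, the second (9q**2+16) is irreducible.

(3q+4)(3q−4)(9q**2+16)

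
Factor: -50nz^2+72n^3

Factor out 2n, leaving 36n^2-25z^2, which is a difference of two squares.

2n(6n+5z)(6n-5z)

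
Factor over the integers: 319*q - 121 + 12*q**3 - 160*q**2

(2*q - 1)*(6*q - 11)*(q - 11)

Trying the rational-root candidates, q = 1/2 is a root, so (2*q - 1) is a factor; dividing leaves 6*q**2 - 77*q + 121.
The remaining quadratic factors as (6*q - 11)(q - 11).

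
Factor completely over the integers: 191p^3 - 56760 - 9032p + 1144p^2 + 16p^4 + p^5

(p + 11)(p + 5)(p - 6)(p^2 + 6p + 172)

By the rational root theorem, p = -11 is a root, so (p + 11) is a factor; dividing leaves p^4 + 5p^3 + 136p^2 - 352p - 5160.
Then p = -5 is a root, so (p + 5) divides it; the quotient is p^3 + 136p - 1032.
Then p = 6 is a root, giving the factor (p - 6) and quotient p^2 + 6p + 172.
The quadratic p^2 + 6p + 172 has discriminant -652 < 0 and is irreducible over ℤ.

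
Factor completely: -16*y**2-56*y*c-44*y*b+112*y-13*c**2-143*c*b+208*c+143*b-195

Group: -4*y*(4*y+c+11*b-15) + (-13*c+13)*(4*y+c+11*b-15); both groups contain (4*y+c+11*b-15).

-(4*y+c+11*b-15)*(4*y+13*c-13)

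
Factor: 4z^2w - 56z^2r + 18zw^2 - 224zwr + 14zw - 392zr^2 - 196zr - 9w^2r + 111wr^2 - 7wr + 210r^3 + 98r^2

(w - 14r)(2z - r)(2z + 9w + 15r + 7)

Group: 2z(2zw - 28zr + 9w^2 - 111wr + 7w - 210r^2 - 98r) - r(2zw - 28zr + 9w^2 - 111wr + 7w - 210r^2 - 98r); both groups contain (2zw - 28zr + 9w^2 - 111wr + 7w - 210r^2 - 98r), so (2z - r) is a factor with cofactor 2zw - 28zr + 9w^2 - 111wr + 7w - 210r^2 - 98r.
The cofactor groups again: 2zw - 28zr + 9w^2 - 111wr + 7w - 210r^2 - 98r = w(2z + 9w + 15r + 7) - 14r(2z + 9w + 15r + 7); both groups contain (2z + 9w + 15r + 7), giving (w - 14r)(2z + 9w + 15r + 7).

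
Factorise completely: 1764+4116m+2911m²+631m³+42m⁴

(6m+7)(7m+6)(m+6)(m+7)

By the rational root theorem, m = -6/7 is a root, so (7m+6) is a factor; dividing leaves 6m³+85m²+343m+294.
Next, m = -7/6 is a root, so (6m+7) divides it; the quotient is m²+13m+42.
The remaining quadratic factors as (m+7)(m+6).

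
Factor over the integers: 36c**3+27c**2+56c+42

(4c+3)(9c**2+14)

Group as (36c**3+56c) + (27c**2+42) = 4c(9c**2+14) + 3(9c**2+14).
Both groups share the factor (9c**2+14).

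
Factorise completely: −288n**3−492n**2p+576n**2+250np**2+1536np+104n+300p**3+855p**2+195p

Group: 6n(−48n**2−122np−8n−60p**2−15p) + (−5p−13)(−48n**2−122np−8n−60p**2−15p); both groups contain (−48n**2−122np−8n−60p**2−15p), so (6n−5p−13) is a factor with cofactor −48n**2−122np−8n−60p**2−15p.
The cofactor groups again: −48n**2−122np−8n−60p**2−15p = −6n(8n+15p) + (−4p−1)(8n+15p); both groups contain (8n+15p), giving −(6n+4p+1)(8n+15p).

−(6n+4p+1)(6n−5p−13)(8n+15p)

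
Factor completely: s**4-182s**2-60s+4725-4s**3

(s+7)(s+9)(s-15)(s-5)

By the rational root theorem, s = -9 is a root, giving the factor (s+9) and quotient s**3-13s**2-65s+525.
Then s = -7 is a root, giving the factor (s+7) and quotient s**2-20s+75.
The remaining quadratic factors as (s-15)(s-5).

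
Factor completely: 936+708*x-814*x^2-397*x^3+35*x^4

Among the possible rational roots, x = 6/5 is a root, so (5*x-6) divides it; the quotient is 7*x^3-71*x^2-248*x-156.
Then x = -6/7 is a root, so (7*x+6) is a factor; dividing leaves x^2-11*x-26.
The remaining quadratic factors as (x-13)(x+2).

(5*x-6)*(7*x+6)*(x+2)*(x-13)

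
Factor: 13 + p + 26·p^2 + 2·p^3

Group as (2·p^3 + p) + (26·p^2 + 13) = p·(2·p^2 + 1) + 13·(2·p^2 + 1).
Both groups share the factor (2·p^2 + 1).

(p + 13)·(2·p^2 + 1)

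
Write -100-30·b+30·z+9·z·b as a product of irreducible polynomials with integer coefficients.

Group as (9·z·b+30·z) + (-30·b-100) = 3·z·(3·b+10) - 10·(3·b+10).
Both groups share the factor (3·b+10).

(3·b+10)·(3·z-10)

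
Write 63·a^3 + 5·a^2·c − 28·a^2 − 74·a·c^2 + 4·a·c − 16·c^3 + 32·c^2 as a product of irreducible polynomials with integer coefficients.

(7·a − 8·c)·(9·a + 2·c − 4)·(a + c)

Group: a·(63·a^2 − 58·a·c − 28·a − 16·c^2 + 32·c) + c·(63·a^2 − 58·a·c − 28·a − 16·c^2 + 32·c); both groups contain (63·a^2 − 58·a·c − 28·a − 16·c^2 + 32·c), so (a + c) is a factor with cofactor 63·a^2 − 58·a·c − 28·a − 16·c^2 + 32·c.
The cofactor groups again: 63·a^2 − 58·a·c − 28·a − 16·c^2 + 32·c = 7·a·(9·a + 2·c − 4) − 8·c·(9·a + 2·c − 4); both groups contain (9·a + 2·c − 4), giving (7·a − 8·c)·(9·a + 2·c − 4).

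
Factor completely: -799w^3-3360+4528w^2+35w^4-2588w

(5w+3)(7w-10)(w-14)(w-8)

Among the possible rational roots, w = 14 is a root, giving the factor (w-14) and quotient 35w^3-309w^2+202w+240.
Continuing, w = 8 is a root, giving the factor (w-8) and quotient 35w^2-29w-30.
The remaining quadratic factors as (5w+3)(7w-10).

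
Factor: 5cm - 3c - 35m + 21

Group as (5cm - 3c) + (-35m + 21) = c(5m - 3) - 7(5m - 3).
Both groups share the factor (5m - 3).

(5m - 3)(c - 7)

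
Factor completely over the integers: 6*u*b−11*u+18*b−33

(6*b−11)*(u+3)

Group as (6*u*b−11*u) + (18*b−33) = u*(6*b−11) + 3*(6*b−11).
Both groups share the factor (6*b−11).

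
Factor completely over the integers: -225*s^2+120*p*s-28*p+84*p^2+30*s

(14*p-15*s)*(6*p+15*s-2)

Group: 14*p*(6*p+15*s-2) - 15*s*(6*p+15*s-2); both groups contain (6*p+15*s-2).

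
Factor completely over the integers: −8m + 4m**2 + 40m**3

4m(2m + 1)(5m − 2)

Pull out the common factor 4m, then factor the remaining trinomial.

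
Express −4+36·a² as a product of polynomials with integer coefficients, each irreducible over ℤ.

4·(3·a+1)·(3·a−1)

Factor out 4, leaving 9·a²−1, which is a difference of two squares.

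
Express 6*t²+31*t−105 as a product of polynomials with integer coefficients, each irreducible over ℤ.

Need a pair with product 6·(−105) = −630 and sum 31: that's 45 and −14.
Split the middle term: 6*t²+45*t − 14*t−105 = 3*t*(2*t+15) − 7*(2*t+15).

(2*t+15)*(3*t−7)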